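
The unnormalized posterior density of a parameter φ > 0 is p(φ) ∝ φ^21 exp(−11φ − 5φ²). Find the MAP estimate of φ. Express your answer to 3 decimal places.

ℓ'(φ) = 21/φ − 11 − 10φ. Setting this to zero and multiplying by φ: 10φ² + 11φ − 21 = 0.
φ = (−11 + √(11² + 4·10·21)) / (2·10) = (−11 + √961) / 20 = (−11 + 31)/20 = 1.
ℓ''(φ) = −21/φ² − 10 < 0, confirming a maximum.

φ̂_MAP = 1.000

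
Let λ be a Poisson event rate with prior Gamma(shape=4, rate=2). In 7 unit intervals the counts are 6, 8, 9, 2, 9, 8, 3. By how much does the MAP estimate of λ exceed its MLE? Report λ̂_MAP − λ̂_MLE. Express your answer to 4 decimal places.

Σxᵢ = 45. Posterior is Gamma(49, 9); MAP = (49−1)/9 = 48/9 ≈ 5.33333.
MLE = x̄ = 45/7 ≈ 6.42857.
Difference = 48/9 − 45/7 = -23/21 ≈ -1.0952.

MAP − MLE = -1.0952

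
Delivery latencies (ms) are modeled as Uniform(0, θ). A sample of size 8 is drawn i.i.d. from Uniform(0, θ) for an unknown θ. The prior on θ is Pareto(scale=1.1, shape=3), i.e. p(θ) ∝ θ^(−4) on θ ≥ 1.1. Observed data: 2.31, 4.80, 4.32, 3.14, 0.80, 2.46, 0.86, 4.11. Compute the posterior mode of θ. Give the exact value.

θ̂_MAP = 4.80

The Uniform(0, θ) likelihood is θ^(−n) for θ ≥ max(xᵢ), zero otherwise. Here max(xᵢ) = 4.80.
Posterior ∝ θ^(−4) · θ^(−8) = θ^(−12) on θ ≥ max(1.1, 4.80) = 4.80.
This density is strictly decreasing in θ, so the posterior mode lies at the lower boundary of the support.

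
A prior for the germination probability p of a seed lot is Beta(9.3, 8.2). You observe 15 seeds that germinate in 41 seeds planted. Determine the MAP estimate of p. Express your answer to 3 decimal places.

p̂_MAP = 0.412

Prior: Beta(9.3, 8.2).
Data: 15 successes in 41 trials. The binomial likelihood contributes p^15(1−p)^26, so the posterior is Beta(9.3+15, 8.2+26) = Beta(24.3, 34.2).
For Beta(a, b) with a, b > 1 the mode is (a−1)/(a+b−2) = 23.3/56.5 ≈ 0.412.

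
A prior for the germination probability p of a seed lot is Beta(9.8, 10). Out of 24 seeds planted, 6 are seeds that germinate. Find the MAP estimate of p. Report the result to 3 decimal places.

p̂_MAP = 0.354

Prior: Beta(9.8, 10).
Data: 6 successes in 24 trials. The binomial likelihood contributes p^6(1−p)^18, so the posterior is Beta(9.8+6, 10+18) = Beta(15.8, 28).
For Beta(a, b) with a, b > 1 the mode is (a−1)/(a+b−2) = 14.8/41.8 ≈ 0.354.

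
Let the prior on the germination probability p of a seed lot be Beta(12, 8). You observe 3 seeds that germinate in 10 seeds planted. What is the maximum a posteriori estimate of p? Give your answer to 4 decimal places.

Prior: Beta(12, 8).
Data: 3 successes in 10 trials. The binomial likelihood contributes p^3(1−p)^7, so the posterior is Beta(12+3, 8+7) = Beta(15, 15).
For Beta(a, b) with a, b > 1 the mode is (a−1)/(a+b−2) = 14/28 ≈ 0.5000.

p̂_MAP = 0.5000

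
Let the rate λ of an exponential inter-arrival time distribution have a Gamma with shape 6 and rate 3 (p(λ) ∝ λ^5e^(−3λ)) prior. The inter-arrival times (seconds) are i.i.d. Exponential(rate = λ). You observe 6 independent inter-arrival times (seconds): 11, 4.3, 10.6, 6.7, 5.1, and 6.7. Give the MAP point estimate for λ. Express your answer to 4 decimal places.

λ̂_MAP = 0.2321

The Exponential(rate=λ) likelihood is ∝ λ^n e^(−λΣtᵢ). Here n = 6 and Σtᵢ = 11 + 4.3 + 10.6 + 6.7 + 5.1 + 6.7 = 44.4.
Posterior ∝ λ^5e^(−3λ) · λ^6e^(−44.4λ) = λ^11e^(−47.4λ), i.e. Gamma(12, 47.4).
Mode = (a−1)/b = 11/47.4 ≈ 0.2321.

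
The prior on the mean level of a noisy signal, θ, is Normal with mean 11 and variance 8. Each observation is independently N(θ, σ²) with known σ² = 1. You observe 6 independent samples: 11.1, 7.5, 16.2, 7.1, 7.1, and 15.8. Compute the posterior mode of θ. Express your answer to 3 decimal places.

θ̂_MAP = 10.804

n = 6; x̄ = (11.1 + 7.5 + 16.2 + 7.1 + 7.1 + 15.8)/6 = 64.8/6 = 10.8.
For a Normal prior and Normal likelihood with known variance, the posterior is Normal; its mode equals its mean, the precision-weighted average.
Prior precision 1/σ₀² = 1/8 = 0.125; data precision n/σ² = 6/1 = 6.
θ̂ = (0.125·11 + 6·10.8) / (0.125 + 6) = 66.175/6.125 = 2647/245 ≈ 10.804.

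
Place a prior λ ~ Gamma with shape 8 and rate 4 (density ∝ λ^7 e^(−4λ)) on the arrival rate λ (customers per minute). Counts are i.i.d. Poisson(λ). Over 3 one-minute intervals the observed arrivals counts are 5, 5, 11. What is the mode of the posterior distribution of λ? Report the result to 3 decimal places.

Σxᵢ = 5+5+11 = 21, with n = 3.
Posterior ∝ λ^7e^(−4λ) · λ^21e^(−3λ) = λ^28e^(−7λ), i.e. Gamma(shape=29, rate=7).
The mode of a Gamma(a, b) with a ≥ 1 (shape–rate) is (a−1)/b = 28/7 ≈ 4.000.

λ̂_MAP = 4.000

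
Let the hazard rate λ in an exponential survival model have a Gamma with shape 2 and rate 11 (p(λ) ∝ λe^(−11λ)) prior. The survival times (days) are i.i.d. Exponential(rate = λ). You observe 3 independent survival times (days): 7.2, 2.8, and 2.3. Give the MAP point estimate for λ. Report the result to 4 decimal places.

The Exponential(rate=λ) likelihood is ∝ λ^n e^(−λΣtᵢ). Here n = 3 and Σtᵢ = 7.2 + 2.8 + 2.3 = 12.3.
Posterior ∝ λe^(−11λ) · λ^3e^(−12.3λ) = λ^4e^(−23.3λ), i.e. Gamma(5, 23.3).
Mode = (a−1)/b = 4/23.3 ≈ 0.1717.

λ̂_MAP = 0.1717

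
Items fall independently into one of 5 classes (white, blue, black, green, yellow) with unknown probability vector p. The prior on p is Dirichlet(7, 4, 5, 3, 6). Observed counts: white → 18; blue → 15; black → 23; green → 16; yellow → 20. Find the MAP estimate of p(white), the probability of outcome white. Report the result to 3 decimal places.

The posterior is Dirichlet(αᵢ + nᵢ) = Dirichlet(25, 19, 28, 19, 26).
For a Dirichlet(a₁,…,a_K) with all aᵢ > 1, the mode has j-th component (aⱼ − 1)/(Σaᵢ − K).
Here Σaᵢ = 117 and K = 5, so p(white) = (25 − 1)/(117 − 5) = 24/112 ≈ 0.214.

MAP estimate of p(white) = 0.214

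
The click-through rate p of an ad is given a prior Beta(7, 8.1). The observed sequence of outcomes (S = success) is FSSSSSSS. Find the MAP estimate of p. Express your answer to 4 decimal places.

Prior: Beta(7, 8.1).
Data: 7 successes in 8 trials (from the sequence). The binomial likelihood contributes p^7(1−p)^1, so the posterior is Beta(7+7, 8.1+1) = Beta(14, 9.1).
For Beta(a, b) with a, b > 1 the mode is (a−1)/(a+b−2) = 13/21.1 ≈ 0.6161.

p̂_MAP = 0.6161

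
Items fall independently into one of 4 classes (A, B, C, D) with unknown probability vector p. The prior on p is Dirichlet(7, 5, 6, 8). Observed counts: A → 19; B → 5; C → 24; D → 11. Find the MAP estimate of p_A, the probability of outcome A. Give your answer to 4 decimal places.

MAP estimate of p_A = 0.3086

The posterior is Dirichlet(αᵢ + nᵢ) = Dirichlet(26, 10, 30, 19).
For a Dirichlet(a₁,…,a_K) with all aᵢ > 1, the mode has j-th component (aⱼ − 1)/(Σaᵢ − K).
Here Σaᵢ = 85 and K = 4, so p_A = (26 − 1)/(85 − 4) = 25/81 ≈ 0.3086.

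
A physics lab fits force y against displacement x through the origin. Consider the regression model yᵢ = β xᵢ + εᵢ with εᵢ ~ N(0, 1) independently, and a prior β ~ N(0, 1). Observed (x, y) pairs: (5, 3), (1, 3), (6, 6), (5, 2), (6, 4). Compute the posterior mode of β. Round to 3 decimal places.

log p(β | y) = −Σ(yᵢ − βxᵢ)²/(2·1) − β²/(2·1) + const.
Setting the derivative to zero: Σxᵢ(yᵢ − βxᵢ)/1 − β/1 = 0, so β = Σxᵢyᵢ / (Σxᵢ² + σ²/τ²).
Σxᵢyᵢ = 5·3 + 1·3 + 6·6 + 5·2 + 6·4 = 88; Σxᵢ² = 123; σ²/τ² = 1.
β̂_MAP = 88 / (123 + 1) = 88/124 ≈ 0.710.

β̂_MAP = 0.710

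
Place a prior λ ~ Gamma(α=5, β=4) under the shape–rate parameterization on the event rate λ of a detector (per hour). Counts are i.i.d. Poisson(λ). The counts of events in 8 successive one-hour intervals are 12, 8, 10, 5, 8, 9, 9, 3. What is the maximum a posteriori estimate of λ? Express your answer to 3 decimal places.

Σxᵢ = 12+8+10+5+8+9+9+3 = 64, with n = 8.
Posterior ∝ λ^4e^(−4λ) · λ^64e^(−8λ) = λ^68e^(−12λ), i.e. Gamma(shape=69, rate=12).
The mode of a Gamma(a, b) with a ≥ 1 (shape–rate) is (a−1)/b = 68/12 ≈ 5.667.

λ̂_MAP = 5.667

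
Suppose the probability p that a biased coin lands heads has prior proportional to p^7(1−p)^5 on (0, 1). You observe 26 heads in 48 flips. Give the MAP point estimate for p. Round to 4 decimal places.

The prior density ∝ p^7(1−p)^5 is the kernel of Beta(8, 6).
Data: 26 successes in 48 trials. The binomial likelihood contributes p^26(1−p)^22, so the posterior is Beta(8+26, 6+22) = Beta(34, 28).
For Beta(a, b) with a, b > 1 the mode is (a−1)/(a+b−2) = 33/60 ≈ 0.5500.

p̂_MAP = 0.5500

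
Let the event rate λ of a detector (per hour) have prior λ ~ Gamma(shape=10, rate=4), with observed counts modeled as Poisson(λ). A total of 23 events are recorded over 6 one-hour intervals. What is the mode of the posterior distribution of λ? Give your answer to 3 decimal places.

Σxᵢ = 23, n = 6.
Posterior ∝ λ^9e^(−4λ) · λ^23e^(−6λ) = λ^32e^(−10λ), i.e. Gamma(shape=33, rate=10).
The mode of a Gamma(a, b) with a ≥ 1 (shape–rate) is (a−1)/b = 32/10 ≈ 3.200.

λ̂_MAP = 3.200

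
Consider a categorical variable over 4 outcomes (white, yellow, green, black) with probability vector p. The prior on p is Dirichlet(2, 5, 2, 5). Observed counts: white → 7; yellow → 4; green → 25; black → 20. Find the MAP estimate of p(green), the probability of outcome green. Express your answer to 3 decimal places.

MAP estimate of p(green) = 0.394

The posterior is Dirichlet(αᵢ + nᵢ) = Dirichlet(9, 9, 27, 25).
For a Dirichlet(a₁,…,a_K) with all aᵢ > 1, the mode has j-th component (aⱼ − 1)/(Σaᵢ − K).
Here Σaᵢ = 70 and K = 4, so p(green) = (27 − 1)/(70 − 4) = 26/66 ≈ 0.394.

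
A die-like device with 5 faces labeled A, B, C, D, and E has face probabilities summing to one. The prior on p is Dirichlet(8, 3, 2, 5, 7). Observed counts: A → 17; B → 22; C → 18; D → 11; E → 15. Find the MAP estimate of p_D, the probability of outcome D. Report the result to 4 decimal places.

MAP estimate of p_D = 0.1456

The posterior is Dirichlet(αᵢ + nᵢ) = Dirichlet(25, 25, 20, 16, 22).
For a Dirichlet(a₁,…,a_K) with all aᵢ > 1, the mode has j-th component (aⱼ − 1)/(Σaᵢ − K).
Here Σaᵢ = 108 and K = 5, so p_D = (16 − 1)/(108 − 5) = 15/103 ≈ 0.1456.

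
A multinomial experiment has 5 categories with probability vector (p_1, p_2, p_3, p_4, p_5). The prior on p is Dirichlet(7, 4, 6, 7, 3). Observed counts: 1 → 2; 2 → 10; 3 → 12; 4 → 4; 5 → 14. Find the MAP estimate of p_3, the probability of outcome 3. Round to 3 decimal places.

MAP estimate: 0.266

The posterior is Dirichlet(αᵢ + nᵢ) = Dirichlet(9, 14, 18, 11, 17).
For a Dirichlet(a₁,…,a_K) with all aᵢ > 1, the mode has j-th component (aⱼ − 1)/(Σaᵢ − K).
Here Σaᵢ = 69 and K = 5, so p_3 = (18 − 1)/(69 − 5) = 17/64 ≈ 0.266.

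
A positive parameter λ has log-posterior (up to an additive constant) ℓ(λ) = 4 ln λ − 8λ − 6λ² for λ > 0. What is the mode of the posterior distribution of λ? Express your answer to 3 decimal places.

λ̂_MAP = 0.333

ℓ'(λ) = 4/λ − 8 − 12λ. Setting this to zero and multiplying by λ: 12λ² + 8λ − 4 = 0.
λ = (−8 + √(8² + 4·12·4)) / (2·12) = (−8 + √256) / 24 = (−8 + 16)/24 = 1/3.
ℓ''(λ) = −4/λ² − 12 < 0, confirming a maximum.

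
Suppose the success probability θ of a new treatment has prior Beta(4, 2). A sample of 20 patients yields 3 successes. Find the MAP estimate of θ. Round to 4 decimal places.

θ̂_MAP = 0.2500

Prior: Beta(4, 2).
Data: 3 successes in 20 trials. The binomial likelihood contributes θ^3(1−θ)^17, so the posterior is Beta(4+3, 2+17) = Beta(7, 19).
For Beta(a, b) with a, b > 1 the mode is (a−1)/(a+b−2) = 6/24 ≈ 0.2500.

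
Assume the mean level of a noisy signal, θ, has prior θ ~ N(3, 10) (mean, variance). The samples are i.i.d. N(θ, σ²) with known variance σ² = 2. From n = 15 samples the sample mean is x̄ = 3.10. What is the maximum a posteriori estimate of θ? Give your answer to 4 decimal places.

θ̂_MAP = 3.0987

n = 15, x̄ = 3.10.
For a Normal prior and Normal likelihood with known variance, the posterior is Normal; its mode equals its mean, the precision-weighted average.
Prior precision 1/σ₀² = 1/10 = 0.1; data precision n/σ² = 15/2 = 7.5.
θ̂ = (0.1·3 + 7.5·3.1) / (0.1 + 7.5) = 23.55/7.6 = 471/152 ≈ 3.0987.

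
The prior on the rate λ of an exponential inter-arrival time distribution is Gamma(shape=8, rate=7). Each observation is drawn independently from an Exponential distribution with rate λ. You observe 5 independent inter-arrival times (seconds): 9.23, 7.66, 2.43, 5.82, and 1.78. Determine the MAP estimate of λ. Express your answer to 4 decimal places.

The Exponential(rate=λ) likelihood is ∝ λ^n e^(−λΣtᵢ). Here n = 5 and Σtᵢ = 9.23 + 7.66 + 2.43 + 5.82 + 1.78 = 26.92.
Posterior ∝ λ^7e^(−7λ) · λ^5e^(−26.92λ) = λ^12e^(−33.92λ), i.e. Gamma(13, 33.92).
Mode = (a−1)/b = 12/33.92 ≈ 0.3538.

λ̂_MAP = 0.3538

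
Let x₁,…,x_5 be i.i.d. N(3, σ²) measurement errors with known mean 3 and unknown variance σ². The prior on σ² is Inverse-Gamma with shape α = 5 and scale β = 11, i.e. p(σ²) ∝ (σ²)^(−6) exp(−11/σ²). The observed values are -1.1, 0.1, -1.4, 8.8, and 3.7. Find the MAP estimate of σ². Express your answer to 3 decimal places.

σ̂²_MAP = 5.924

Sum of squared deviations about the known mean: SS = (-1.1−3)² + (0.1−3)² + (-1.4−3)² + (8.8−3)² + (3.7−3)² = 78.71.
The Normal likelihood contributes (σ²)^(−n/2) exp(−SS/(2σ²)), so the posterior is Inverse-Gamma(α + n/2, β + SS/2) = Inverse-Gamma(7.5, 50.355).
The mode of Inverse-Gamma(a, b) is b/(a+1) = 50.355/8.5 ≈ 5.924.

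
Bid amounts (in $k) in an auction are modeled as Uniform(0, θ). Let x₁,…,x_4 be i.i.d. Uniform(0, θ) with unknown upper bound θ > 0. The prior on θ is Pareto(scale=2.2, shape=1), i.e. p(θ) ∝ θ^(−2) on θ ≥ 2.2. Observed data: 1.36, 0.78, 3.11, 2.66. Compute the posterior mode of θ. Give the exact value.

θ̂_MAP = 3.11

The Uniform(0, θ) likelihood is θ^(−n) for θ ≥ max(xᵢ), zero otherwise. Here max(xᵢ) = 3.11.
Posterior ∝ θ^(−2) · θ^(−4) = θ^(−6) on θ ≥ max(2.2, 3.11) = 3.11.
This density is strictly decreasing in θ, so the posterior mode lies at the lower boundary of the support.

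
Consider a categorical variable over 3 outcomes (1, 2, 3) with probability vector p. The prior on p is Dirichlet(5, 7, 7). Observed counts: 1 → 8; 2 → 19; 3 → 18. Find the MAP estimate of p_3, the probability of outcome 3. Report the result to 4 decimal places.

MAP estimate: 0.3934

The posterior is Dirichlet(αᵢ + nᵢ) = Dirichlet(13, 26, 25).
For a Dirichlet(a₁,…,a_K) with all aᵢ > 1, the mode has j-th component (aⱼ − 1)/(Σaᵢ − K).
Here Σaᵢ = 64 and K = 3, so p_3 = (25 − 1)/(64 − 3) = 24/61 ≈ 0.3934.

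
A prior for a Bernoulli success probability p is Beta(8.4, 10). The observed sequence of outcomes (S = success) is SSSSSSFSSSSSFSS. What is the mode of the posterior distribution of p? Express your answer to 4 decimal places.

p̂_MAP = 0.6497

Prior: Beta(8.4, 10).
Data: 13 successes in 15 trials (from the sequence). The binomial likelihood contributes p^13(1−p)^2, so the posterior is Beta(8.4+13, 10+2) = Beta(21.4, 12).
For Beta(a, b) with a, b > 1 the mode is (a−1)/(a+b−2) = 20.4/31.4 ≈ 0.6497.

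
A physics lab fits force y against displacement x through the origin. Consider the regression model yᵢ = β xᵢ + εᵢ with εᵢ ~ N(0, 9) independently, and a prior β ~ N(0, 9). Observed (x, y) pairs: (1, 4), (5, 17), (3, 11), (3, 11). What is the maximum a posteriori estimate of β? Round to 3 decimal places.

log p(β | y) = −Σ(yᵢ − βxᵢ)²/(2·9) − β²/(2·9) + const.
Setting the derivative to zero: Σxᵢ(yᵢ − βxᵢ)/9 − β/9 = 0, so β = Σxᵢyᵢ / (Σxᵢ² + σ²/τ²).
Σxᵢyᵢ = 1·4 + 5·17 + 3·11 + 3·11 = 155; Σxᵢ² = 44; σ²/τ² = 1.
β̂_MAP = 155 / (44 + 1) = 155/45 ≈ 3.444.

β̂_MAP = 3.444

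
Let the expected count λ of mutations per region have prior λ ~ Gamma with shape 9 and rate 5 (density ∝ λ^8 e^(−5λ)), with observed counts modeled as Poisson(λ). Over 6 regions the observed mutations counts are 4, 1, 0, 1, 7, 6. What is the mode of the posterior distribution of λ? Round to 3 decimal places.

λ̂_MAP = 2.455

Σxᵢ = 4+1+0+1+7+6 = 19, with n = 6.
Posterior ∝ λ^8e^(−5λ) · λ^19e^(−6λ) = λ^27e^(−11λ), i.e. Gamma(shape=28, rate=11).
The mode of a Gamma(a, b) with a ≥ 1 (shape–rate) is (a−1)/b = 27/11 ≈ 2.455.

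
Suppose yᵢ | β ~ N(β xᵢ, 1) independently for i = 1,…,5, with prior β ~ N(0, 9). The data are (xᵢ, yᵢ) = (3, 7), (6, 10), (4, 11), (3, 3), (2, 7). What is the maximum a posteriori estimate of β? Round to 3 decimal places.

log p(β | y) = −Σ(yᵢ − βxᵢ)²/(2·1) − β²/(2·9) + const.
Setting the derivative to zero: Σxᵢ(yᵢ − βxᵢ)/1 − β/9 = 0, so β = Σxᵢyᵢ / (Σxᵢ² + σ²/τ²).
Σxᵢyᵢ = 3·7 + 6·10 + 4·11 + 3·3 + 2·7 = 148; Σxᵢ² = 74; σ²/τ² = 1/9.
β̂_MAP = 148 / (74 + 1/9) = 148/(667/9) = 1332/667 ≈ 1.997.

β̂_MAP = 1.997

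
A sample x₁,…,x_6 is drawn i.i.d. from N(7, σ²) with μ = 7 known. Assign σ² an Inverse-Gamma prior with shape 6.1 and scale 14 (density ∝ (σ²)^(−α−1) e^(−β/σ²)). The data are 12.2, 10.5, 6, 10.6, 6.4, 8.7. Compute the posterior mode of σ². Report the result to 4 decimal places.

σ̂²_MAP = 4.1832

Sum of squared deviations about the known mean: SS = (12.2−7)² + (10.5−7)² + (6−7)² + (10.6−7)² + (6.4−7)² + (8.7−7)² = 56.5.
The Normal likelihood contributes (σ²)^(−n/2) exp(−SS/(2σ²)), so the posterior is Inverse-Gamma(α + n/2, β + SS/2) = Inverse-Gamma(9.1, 42.25).
The mode of Inverse-Gamma(a, b) is b/(a+1) = 42.25/10.1 ≈ 4.1832.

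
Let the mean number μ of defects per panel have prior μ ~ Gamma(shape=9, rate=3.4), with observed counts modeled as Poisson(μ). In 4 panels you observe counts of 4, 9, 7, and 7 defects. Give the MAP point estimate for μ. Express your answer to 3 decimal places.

μ̂_MAP = 4.730

Σxᵢ = 4+9+7+7 = 27, with n = 4.
Posterior ∝ μ^8e^(−3.4μ) · μ^27e^(−4μ) = μ^35e^(−7.4μ), i.e. Gamma(shape=36, rate=7.4).
The mode of a Gamma(a, b) with a ≥ 1 (shape–rate) is (a−1)/b = 35/7.4 ≈ 4.730.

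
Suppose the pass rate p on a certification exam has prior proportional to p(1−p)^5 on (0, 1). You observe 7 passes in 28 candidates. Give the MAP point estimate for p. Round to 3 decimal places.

p̂_MAP = 0.235

The prior density ∝ p(1−p)^5 is the kernel of Beta(2, 6).
Data: 7 successes in 28 trials. The binomial likelihood contributes p^7(1−p)^21, so the posterior is Beta(2+7, 6+21) = Beta(9, 27).
For Beta(a, b) with a, b > 1 the mode is (a−1)/(a+b−2) = 8/34 ≈ 0.235.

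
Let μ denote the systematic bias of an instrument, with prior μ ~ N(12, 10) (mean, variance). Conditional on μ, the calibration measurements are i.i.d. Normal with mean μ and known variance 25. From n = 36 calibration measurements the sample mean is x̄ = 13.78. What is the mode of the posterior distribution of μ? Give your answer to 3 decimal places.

μ̂_MAP = 13.664

n = 36, x̄ = 13.78.
For a Normal prior and Normal likelihood with known variance, the posterior is Normal; its mode equals its mean, the precision-weighted average.
Prior precision 1/σ₀² = 1/10 = 0.1; data precision n/σ² = 36/25 = 1.44.
μ̂ = (0.1·12 + 1.44·13.78) / (0.1 + 1.44) = 21.0432/1.54 = 26304/1925 ≈ 13.664.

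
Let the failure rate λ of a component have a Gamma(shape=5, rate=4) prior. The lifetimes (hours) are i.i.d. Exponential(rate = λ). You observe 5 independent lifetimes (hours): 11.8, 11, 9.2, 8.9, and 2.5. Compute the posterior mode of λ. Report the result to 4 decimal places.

λ̂_MAP = 0.1899

The Exponential(rate=λ) likelihood is ∝ λ^n e^(−λΣtᵢ). Here n = 5 and Σtᵢ = 11.8 + 11 + 9.2 + 8.9 + 2.5 = 43.4.
Posterior ∝ λ^4e^(−4λ) · λ^5e^(−43.4λ) = λ^9e^(−47.4λ), i.e. Gamma(10, 47.4).
Mode = (a−1)/b = 9/47.4 ≈ 0.1899.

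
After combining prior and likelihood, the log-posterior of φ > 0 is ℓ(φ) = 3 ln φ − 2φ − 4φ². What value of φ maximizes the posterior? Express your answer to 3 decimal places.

ℓ'(φ) = 3/φ − 2 − 8φ. Setting this to zero and multiplying by φ: 8φ² + 2φ − 3 = 0.
φ = (−2 + √(2² + 4·8·3)) / (2·8) = (−2 + √100) / 16 = (−2 + 10)/16 = 1/2.
ℓ''(φ) = −3/φ² − 8 < 0, confirming a maximum.

φ̂_MAP = 0.500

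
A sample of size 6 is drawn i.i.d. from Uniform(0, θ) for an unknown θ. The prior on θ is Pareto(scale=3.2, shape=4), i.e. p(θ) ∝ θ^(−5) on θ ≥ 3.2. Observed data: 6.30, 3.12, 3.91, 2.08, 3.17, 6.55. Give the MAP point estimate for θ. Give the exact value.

θ̂_MAP = 6.55

The Uniform(0, θ) likelihood is θ^(−n) for θ ≥ max(xᵢ), zero otherwise. Here max(xᵢ) = 6.55.
Posterior ∝ θ^(−5) · θ^(−6) = θ^(−11) on θ ≥ max(3.2, 6.55) = 6.55.
This density is strictly decreasing in θ, so the posterior mode lies at the lower boundary of the support.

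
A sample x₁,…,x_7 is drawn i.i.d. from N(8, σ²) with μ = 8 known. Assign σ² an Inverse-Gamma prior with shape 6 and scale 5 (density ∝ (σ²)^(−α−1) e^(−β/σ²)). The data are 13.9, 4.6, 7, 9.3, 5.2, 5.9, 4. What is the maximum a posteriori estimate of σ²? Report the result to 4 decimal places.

σ̂²_MAP = 4.1576

Sum of squared deviations about the known mean: SS = (13.9−8)² + (4.6−8)² + (7−8)² + (9.3−8)² + (5.2−8)² + (5.9−8)² + (4−8)² = 77.31.
The Normal likelihood contributes (σ²)^(−n/2) exp(−SS/(2σ²)), so the posterior is Inverse-Gamma(α + n/2, β + SS/2) = Inverse-Gamma(9.5, 43.655).
The mode of Inverse-Gamma(a, b) is b/(a+1) = 43.655/10.5 ≈ 4.1576.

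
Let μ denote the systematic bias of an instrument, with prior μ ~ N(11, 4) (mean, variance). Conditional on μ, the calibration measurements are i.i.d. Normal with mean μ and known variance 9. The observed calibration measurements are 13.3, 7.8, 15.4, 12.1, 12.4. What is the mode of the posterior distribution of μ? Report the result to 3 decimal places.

n = 5; x̄ = (13.3 + 7.8 + 15.4 + 12.1 + 12.4)/5 = 61/5 = 12.2.
For a Normal prior and Normal likelihood with known variance, the posterior is Normal; its mode equals its mean, the precision-weighted average.
Prior precision 1/σ₀² = 1/4 = 0.25; data precision n/σ² = 5/9.
μ̂ = (0.25·11 + (5/9)·12.2) / (0.25 + 5/9) = (343/36)/(29/36) = 343/29 ≈ 11.828.

μ̂_MAP = 11.828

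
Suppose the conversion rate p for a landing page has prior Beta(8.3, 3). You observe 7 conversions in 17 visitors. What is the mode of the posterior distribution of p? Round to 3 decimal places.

p̂_MAP = 0.544

Prior: Beta(8.3, 3).
Data: 7 successes in 17 trials. The binomial likelihood contributes p^7(1−p)^10, so the posterior is Beta(8.3+7, 3+10) = Beta(15.3, 13).
For Beta(a, b) with a, b > 1 the mode is (a−1)/(a+b−2) = 14.3/26.3 ≈ 0.544.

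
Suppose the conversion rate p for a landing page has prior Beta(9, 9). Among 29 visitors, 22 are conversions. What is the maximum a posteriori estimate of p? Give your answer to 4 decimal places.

Prior: Beta(9, 9).
Data: 22 successes in 29 trials. The binomial likelihood contributes p^22(1−p)^7, so the posterior is Beta(9+22, 9+7) = Beta(31, 16).
For Beta(a, b) with a, b > 1 the mode is (a−1)/(a+b−2) = 30/45 ≈ 0.6667.

p̂_MAP = 0.6667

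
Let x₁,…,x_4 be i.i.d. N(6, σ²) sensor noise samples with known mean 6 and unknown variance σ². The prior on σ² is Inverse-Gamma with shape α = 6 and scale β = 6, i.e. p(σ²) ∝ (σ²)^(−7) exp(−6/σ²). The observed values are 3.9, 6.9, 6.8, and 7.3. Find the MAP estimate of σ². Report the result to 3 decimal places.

Sum of squared deviations about the known mean: SS = (3.9−6)² + (6.9−6)² + (6.8−6)² + (7.3−6)² = 7.55.
The Normal likelihood contributes (σ²)^(−n/2) exp(−SS/(2σ²)), so the posterior is Inverse-Gamma(α + n/2, β + SS/2) = Inverse-Gamma(8, 9.775).
The mode of Inverse-Gamma(a, b) is b/(a+1) = 9.775/9 ≈ 1.086.

σ̂²_MAP = 1.086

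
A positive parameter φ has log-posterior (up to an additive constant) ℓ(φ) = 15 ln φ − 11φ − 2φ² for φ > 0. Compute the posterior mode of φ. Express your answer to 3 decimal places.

ℓ'(φ) = 15/φ − 11 − 4φ. Setting this to zero and multiplying by φ: 4φ² + 11φ − 15 = 0.
φ = (−11 + √(11² + 4·4·15)) / (2·4) = (−11 + √361) / 8 = (−11 + 19)/8 = 1.
ℓ''(φ) = −15/φ² − 4 < 0, confirming a maximum.

φ̂_MAP = 1.000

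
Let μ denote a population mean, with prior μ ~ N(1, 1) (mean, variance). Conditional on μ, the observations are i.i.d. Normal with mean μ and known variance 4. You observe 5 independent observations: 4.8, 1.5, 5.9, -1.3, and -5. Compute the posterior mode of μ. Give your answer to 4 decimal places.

μ̂_MAP = 1.1000

n = 5; x̄ = (4.8 + 1.5 + 5.9 + (-1.3) + (-5))/5 = 5.9/5 = 1.18.
For a Normal prior and Normal likelihood with known variance, the posterior is Normal; its mode equals its mean, the precision-weighted average.
Prior precision 1/σ₀² = 1/1 = 1; data precision n/σ² = 5/4 = 1.25.
μ̂ = (1·1 + 1.25·1.18) / (1 + 1.25) = 2.475/2.25 = 1.1000.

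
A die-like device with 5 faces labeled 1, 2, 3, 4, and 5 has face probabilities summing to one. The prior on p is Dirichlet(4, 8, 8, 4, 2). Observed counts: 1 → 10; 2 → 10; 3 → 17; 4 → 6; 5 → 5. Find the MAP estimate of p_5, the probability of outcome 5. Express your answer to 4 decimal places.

The posterior is Dirichlet(αᵢ + nᵢ) = Dirichlet(14, 18, 25, 10, 7).
For a Dirichlet(a₁,…,a_K) with all aᵢ > 1, the mode has j-th component (aⱼ − 1)/(Σaᵢ − K).
Here Σaᵢ = 74 and K = 5, so p_5 = (7 − 1)/(74 − 5) = 6/69 ≈ 0.0870.

MAP estimate: 0.0870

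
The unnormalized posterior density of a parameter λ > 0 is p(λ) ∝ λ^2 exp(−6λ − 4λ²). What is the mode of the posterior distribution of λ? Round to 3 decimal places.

λ̂_MAP = 0.250

ℓ'(λ) = 2/λ − 6 − 8λ. Setting this to zero and multiplying by λ: 8λ² + 6λ − 2 = 0.
λ = (−6 + √(6² + 4·8·2)) / (2·8) = (−6 + √100) / 16 = (−6 + 10)/16 = 1/4.
ℓ''(λ) = −2/λ² − 8 < 0, confirming a maximum.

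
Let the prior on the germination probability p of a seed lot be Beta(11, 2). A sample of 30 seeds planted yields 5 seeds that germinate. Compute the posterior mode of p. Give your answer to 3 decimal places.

p̂_MAP = 0.366

Prior: Beta(11, 2).
Data: 5 successes in 30 trials. The binomial likelihood contributes p^5(1−p)^25, so the posterior is Beta(11+5, 2+25) = Beta(16, 27).
For Beta(a, b) with a, b > 1 the mode is (a−1)/(a+b−2) = 15/41 ≈ 0.366.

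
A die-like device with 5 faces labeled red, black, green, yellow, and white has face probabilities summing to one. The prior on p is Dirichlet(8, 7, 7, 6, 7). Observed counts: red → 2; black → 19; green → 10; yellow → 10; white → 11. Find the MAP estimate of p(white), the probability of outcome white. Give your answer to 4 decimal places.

The posterior is Dirichlet(αᵢ + nᵢ) = Dirichlet(10, 26, 17, 16, 18).
For a Dirichlet(a₁,…,a_K) with all aᵢ > 1, the mode has j-th component (aⱼ − 1)/(Σaᵢ − K).
Here Σaᵢ = 87 and K = 5, so p(white) = (18 − 1)/(87 − 5) = 17/82 ≈ 0.2073.

MAP estimate of p(white) = 0.2073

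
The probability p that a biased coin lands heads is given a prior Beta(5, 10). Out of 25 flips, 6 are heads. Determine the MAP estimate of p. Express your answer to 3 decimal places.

Prior: Beta(5, 10).
Data: 6 successes in 25 trials. The binomial likelihood contributes p^6(1−p)^19, so the posterior is Beta(5+6, 10+19) = Beta(11, 29).
For Beta(a, b) with a, b > 1 the mode is (a−1)/(a+b−2) = 10/38 ≈ 0.263.

p̂_MAP = 0.263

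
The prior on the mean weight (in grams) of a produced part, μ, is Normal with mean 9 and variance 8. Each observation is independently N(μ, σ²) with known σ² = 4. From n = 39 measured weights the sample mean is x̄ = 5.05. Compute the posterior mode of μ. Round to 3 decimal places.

μ̂_MAP = 5.100

n = 39, x̄ = 5.05.
For a Normal prior and Normal likelihood with known variance, the posterior is Normal; its mode equals its mean, the precision-weighted average.
Prior precision 1/σ₀² = 1/8 = 0.125; data precision n/σ² = 39/4 = 9.75.
μ̂ = (0.125·9 + 9.75·5.05) / (0.125 + 9.75) = 50.3625/9.875 = 5.100.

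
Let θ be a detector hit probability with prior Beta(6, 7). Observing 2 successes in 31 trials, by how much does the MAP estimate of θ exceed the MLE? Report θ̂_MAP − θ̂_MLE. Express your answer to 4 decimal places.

Posterior is Beta(8, 36); MAP = (8−1)/(44−2) = 7/42 ≈ 0.16667.
MLE ignores the prior: θ̂_MLE = k/n = 2/31 ≈ 0.06452.
Difference = 7/42 − 2/31 = 19/186 ≈ 0.1022.

MAP − MLE = 0.1022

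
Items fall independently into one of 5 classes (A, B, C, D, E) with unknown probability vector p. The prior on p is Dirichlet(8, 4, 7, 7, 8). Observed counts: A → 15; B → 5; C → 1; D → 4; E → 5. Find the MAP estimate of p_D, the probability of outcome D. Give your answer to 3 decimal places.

MAP estimate of p_D = 0.169

The posterior is Dirichlet(αᵢ + nᵢ) = Dirichlet(23, 9, 8, 11, 13).
For a Dirichlet(a₁,…,a_K) with all aᵢ > 1, the mode has j-th component (aⱼ − 1)/(Σaᵢ − K).
Here Σaᵢ = 64 and K = 5, so p_D = (11 − 1)/(64 − 5) = 10/59 ≈ 0.169.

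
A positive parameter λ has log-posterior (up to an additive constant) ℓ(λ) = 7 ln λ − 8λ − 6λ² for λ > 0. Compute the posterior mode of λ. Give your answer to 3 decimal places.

λ̂_MAP = 0.500

ℓ'(λ) = 7/λ − 8 − 12λ. Setting this to zero and multiplying by λ: 12λ² + 8λ − 7 = 0.
λ = (−8 + √(8² + 4·12·7)) / (2·12) = (−8 + √400) / 24 = (−8 + 20)/24 = 1/2.
ℓ''(λ) = −7/λ² − 12 < 0, confirming a maximum.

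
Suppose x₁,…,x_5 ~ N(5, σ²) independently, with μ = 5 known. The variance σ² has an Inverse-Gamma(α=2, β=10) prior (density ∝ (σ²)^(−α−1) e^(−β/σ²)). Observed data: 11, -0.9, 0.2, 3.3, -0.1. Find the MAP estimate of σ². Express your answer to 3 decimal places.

Sum of squared deviations about the known mean: SS = (11−5)² + (-0.9−5)² + (0.2−5)² + (3.3−5)² + (-0.1−5)² = 122.75.
The Normal likelihood contributes (σ²)^(−n/2) exp(−SS/(2σ²)), so the posterior is Inverse-Gamma(α + n/2, β + SS/2) = Inverse-Gamma(4.5, 71.375).
The mode of Inverse-Gamma(a, b) is b/(a+1) = 71.375/5.5 ≈ 12.977.

σ̂²_MAP = 12.977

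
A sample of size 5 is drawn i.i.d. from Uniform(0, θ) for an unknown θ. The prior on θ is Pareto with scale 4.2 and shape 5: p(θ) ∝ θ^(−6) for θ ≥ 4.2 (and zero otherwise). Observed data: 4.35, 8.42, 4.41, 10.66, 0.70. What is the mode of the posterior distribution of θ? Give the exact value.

The Uniform(0, θ) likelihood is θ^(−n) for θ ≥ max(xᵢ), zero otherwise. Here max(xᵢ) = 10.66.
Posterior ∝ θ^(−6) · θ^(−5) = θ^(−11) on θ ≥ max(4.2, 10.66) = 10.66.
This density is strictly decreasing in θ, so the posterior mode lies at the lower boundary of the support.

θ̂_MAP = 10.66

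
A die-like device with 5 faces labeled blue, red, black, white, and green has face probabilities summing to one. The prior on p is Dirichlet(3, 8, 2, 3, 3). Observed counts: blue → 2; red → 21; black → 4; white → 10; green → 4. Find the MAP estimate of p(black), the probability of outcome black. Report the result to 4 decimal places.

The posterior is Dirichlet(αᵢ + nᵢ) = Dirichlet(5, 29, 6, 13, 7).
For a Dirichlet(a₁,…,a_K) with all aᵢ > 1, the mode has j-th component (aⱼ − 1)/(Σaᵢ − K).
Here Σaᵢ = 60 and K = 5, so p(black) = (6 − 1)/(60 − 5) = 5/55 ≈ 0.0909.

MAP estimate of p(black) = 0.0909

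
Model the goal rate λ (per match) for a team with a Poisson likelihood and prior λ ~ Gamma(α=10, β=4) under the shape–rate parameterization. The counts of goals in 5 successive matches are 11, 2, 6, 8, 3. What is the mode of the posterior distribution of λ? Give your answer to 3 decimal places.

λ̂_MAP = 4.333

Σxᵢ = 11+2+6+8+3 = 30, with n = 5.
Posterior ∝ λ^9e^(−4λ) · λ^30e^(−5λ) = λ^39e^(−9λ), i.e. Gamma(shape=40, rate=9).
The mode of a Gamma(a, b) with a ≥ 1 (shape–rate) is (a−1)/b = 39/9 ≈ 4.333.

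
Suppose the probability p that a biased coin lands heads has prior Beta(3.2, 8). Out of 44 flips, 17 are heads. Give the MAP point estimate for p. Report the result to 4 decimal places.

Prior: Beta(3.2, 8).
Data: 17 successes in 44 trials. The binomial likelihood contributes p^17(1−p)^27, so the posterior is Beta(3.2+17, 8+27) = Beta(20.2, 35).
For Beta(a, b) with a, b > 1 the mode is (a−1)/(a+b−2) = 19.2/53.2 ≈ 0.3609.

p̂_MAP = 0.3609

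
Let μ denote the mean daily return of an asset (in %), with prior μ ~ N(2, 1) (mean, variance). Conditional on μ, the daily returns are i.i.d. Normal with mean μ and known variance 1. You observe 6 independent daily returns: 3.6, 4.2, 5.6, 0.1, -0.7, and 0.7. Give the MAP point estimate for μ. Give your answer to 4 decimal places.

μ̂_MAP = 2.2143

n = 6; x̄ = (3.6 + 4.2 + 5.6 + 0.1 + (-0.7) + 0.7)/6 = 13.5/6 = 2.25.
For a Normal prior and Normal likelihood with known variance, the posterior is Normal; its mode equals its mean, the precision-weighted average.
Prior precision 1/σ₀² = 1/1 = 1; data precision n/σ² = 6/1 = 6.
μ̂ = (1·2 + 6·2.25) / (1 + 6) = 15.5/7 = 31/14 ≈ 2.2143.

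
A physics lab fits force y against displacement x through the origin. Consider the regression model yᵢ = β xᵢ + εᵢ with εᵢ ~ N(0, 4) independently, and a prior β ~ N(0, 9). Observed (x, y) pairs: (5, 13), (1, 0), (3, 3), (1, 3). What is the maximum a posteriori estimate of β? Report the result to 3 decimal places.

log p(β | y) = −Σ(yᵢ − βxᵢ)²/(2·4) − β²/(2·9) + const.
Setting the derivative to zero: Σxᵢ(yᵢ − βxᵢ)/4 − β/9 = 0, so β = Σxᵢyᵢ / (Σxᵢ² + σ²/τ²).
Σxᵢyᵢ = 5·13 + 1·0 + 3·3 + 1·3 = 77; Σxᵢ² = 36; σ²/τ² = 4/9.
β̂_MAP = 77 / (36 + 4/9) = 77/(328/9) = 693/328 ≈ 2.113.

β̂_MAP = 2.113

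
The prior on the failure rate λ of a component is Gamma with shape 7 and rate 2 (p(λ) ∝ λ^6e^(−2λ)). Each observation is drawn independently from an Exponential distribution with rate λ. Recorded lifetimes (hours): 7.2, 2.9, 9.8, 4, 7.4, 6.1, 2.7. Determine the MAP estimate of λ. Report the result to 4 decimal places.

The Exponential(rate=λ) likelihood is ∝ λ^n e^(−λΣtᵢ). Here n = 7 and Σtᵢ = 7.2 + 2.9 + 9.8 + 4 + 7.4 + 6.1 + 2.7 = 40.1.
Posterior ∝ λ^6e^(−2λ) · λ^7e^(−40.1λ) = λ^13e^(−42.1λ), i.e. Gamma(14, 42.1).
Mode = (a−1)/b = 13/42.1 ≈ 0.3088.

λ̂_MAP = 0.3088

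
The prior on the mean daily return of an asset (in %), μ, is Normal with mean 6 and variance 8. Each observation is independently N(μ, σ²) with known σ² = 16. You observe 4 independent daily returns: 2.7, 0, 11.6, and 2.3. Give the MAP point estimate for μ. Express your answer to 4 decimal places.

n = 4; x̄ = (2.7 + 0 + 11.6 + 2.3)/4 = 16.6/4 = 4.15.
For a Normal prior and Normal likelihood with known variance, the posterior is Normal; its mode equals its mean, the precision-weighted average.
Prior precision 1/σ₀² = 1/8 = 0.125; data precision n/σ² = 4/16 = 0.25.
μ̂ = (0.125·6 + 0.25·4.15) / (0.125 + 0.25) = 1.7875/0.375 = 143/30 ≈ 4.7667.

μ̂_MAP = 4.7667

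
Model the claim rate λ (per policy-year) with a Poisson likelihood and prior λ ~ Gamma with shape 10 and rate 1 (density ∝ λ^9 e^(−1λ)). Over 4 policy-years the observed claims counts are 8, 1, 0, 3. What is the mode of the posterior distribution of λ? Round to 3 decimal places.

λ̂_MAP = 4.200

Σxᵢ = 8+1+0+3 = 12, with n = 4.
Posterior ∝ λ^9e^(−1λ) · λ^12e^(−4λ) = λ^21e^(−5λ), i.e. Gamma(shape=22, rate=5).
The mode of a Gamma(a, b) with a ≥ 1 (shape–rate) is (a−1)/b = 21/5 ≈ 4.200.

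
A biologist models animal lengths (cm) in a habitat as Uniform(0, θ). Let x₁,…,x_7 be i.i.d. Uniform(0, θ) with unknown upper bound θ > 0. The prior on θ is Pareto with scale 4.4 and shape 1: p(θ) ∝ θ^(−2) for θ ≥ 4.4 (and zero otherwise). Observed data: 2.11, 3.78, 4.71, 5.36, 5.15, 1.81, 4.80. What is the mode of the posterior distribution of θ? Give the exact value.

θ̂_MAP = 5.36

The Uniform(0, θ) likelihood is θ^(−n) for θ ≥ max(xᵢ), zero otherwise. Here max(xᵢ) = 5.36.
Posterior ∝ θ^(−2) · θ^(−7) = θ^(−9) on θ ≥ max(4.4, 5.36) = 5.36.
This density is strictly decreasing in θ, so the posterior mode lies at the lower boundary of the support.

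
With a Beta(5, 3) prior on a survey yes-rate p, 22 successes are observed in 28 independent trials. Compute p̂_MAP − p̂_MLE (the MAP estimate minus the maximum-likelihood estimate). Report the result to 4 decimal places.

MAP − MLE = -0.0210

Posterior is Beta(27, 9); MAP = (27−1)/(36−2) = 26/34 ≈ 0.76471.
MLE ignores the prior: p̂_MLE = k/n = 22/28 ≈ 0.78571.
Difference = 26/34 − 22/28 = -5/238 ≈ -0.0210.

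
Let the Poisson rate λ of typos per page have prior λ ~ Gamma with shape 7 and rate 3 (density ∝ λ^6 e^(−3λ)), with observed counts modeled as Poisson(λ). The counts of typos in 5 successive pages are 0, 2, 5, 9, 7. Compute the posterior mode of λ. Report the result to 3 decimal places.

λ̂_MAP = 3.625

Σxᵢ = 0+2+5+9+7 = 23, with n = 5.
Posterior ∝ λ^6e^(−3λ) · λ^23e^(−5λ) = λ^29e^(−8λ), i.e. Gamma(shape=30, rate=8).
The mode of a Gamma(a, b) with a ≥ 1 (shape–rate) is (a−1)/b = 29/8 ≈ 3.625.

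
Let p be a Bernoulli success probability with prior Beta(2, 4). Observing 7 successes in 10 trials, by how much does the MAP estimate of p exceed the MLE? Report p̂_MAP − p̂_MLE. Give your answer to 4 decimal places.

MAP − MLE = -0.1286

Posterior is Beta(9, 7); MAP = (9−1)/(16−2) = 8/14 ≈ 0.57143.
MLE ignores the prior: p̂_MLE = k/n = 7/10 ≈ 0.70000.
Difference = 8/14 − 7/10 = -9/70 ≈ -0.1286.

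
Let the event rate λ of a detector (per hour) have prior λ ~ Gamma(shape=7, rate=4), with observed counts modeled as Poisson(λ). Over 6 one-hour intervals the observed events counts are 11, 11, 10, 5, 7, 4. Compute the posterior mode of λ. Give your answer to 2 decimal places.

λ̂_MAP = 5.40

Σxᵢ = 11+11+10+5+7+4 = 48, with n = 6.
Posterior ∝ λ^6e^(−4λ) · λ^48e^(−6λ) = λ^54e^(−10λ), i.e. Gamma(shape=55, rate=10).
The mode of a Gamma(a, b) with a ≥ 1 (shape–rate) is (a−1)/b = 54/10 ≈ 5.40.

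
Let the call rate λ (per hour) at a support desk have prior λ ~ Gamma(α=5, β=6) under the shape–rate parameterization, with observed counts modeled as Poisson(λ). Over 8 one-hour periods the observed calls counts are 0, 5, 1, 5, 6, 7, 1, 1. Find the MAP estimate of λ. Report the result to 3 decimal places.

λ̂_MAP = 2.143

Σxᵢ = 0+5+1+5+6+7+1+1 = 26, with n = 8.
Posterior ∝ λ^4e^(−6λ) · λ^26e^(−8λ) = λ^30e^(−14λ), i.e. Gamma(shape=31, rate=14).
The mode of a Gamma(a, b) with a ≥ 1 (shape–rate) is (a−1)/b = 30/14 ≈ 2.143.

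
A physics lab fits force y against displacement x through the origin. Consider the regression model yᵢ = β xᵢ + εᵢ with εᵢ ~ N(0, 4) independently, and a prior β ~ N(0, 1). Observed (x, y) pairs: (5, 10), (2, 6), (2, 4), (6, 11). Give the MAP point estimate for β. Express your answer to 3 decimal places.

log p(β | y) = −Σ(yᵢ − βxᵢ)²/(2·4) − β²/(2·1) + const.
Setting the derivative to zero: Σxᵢ(yᵢ − βxᵢ)/4 − β/1 = 0, so β = Σxᵢyᵢ / (Σxᵢ² + σ²/τ²).
Σxᵢyᵢ = 5·10 + 2·6 + 2·4 + 6·11 = 136; Σxᵢ² = 69; σ²/τ² = 4.
β̂_MAP = 136 / (69 + 4) = 136/73 ≈ 1.863.

β̂_MAP = 1.863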